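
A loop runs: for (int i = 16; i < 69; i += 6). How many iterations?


Loop starts at i = 16, increments by 6, stops when i >= 69.
Number of iterations = ceil((69 - 16) / 6)
= ceil(53 / 6)
= 9


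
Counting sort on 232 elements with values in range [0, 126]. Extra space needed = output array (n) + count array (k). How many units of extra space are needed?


Output array size: 232 (to store sorted result)
Count array size: 127 (one slot per possible value, range 0 to 126)
Total extra space = 232 + 127 = 359


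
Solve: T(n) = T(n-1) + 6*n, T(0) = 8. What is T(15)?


Expanding the recurrence:
T(15) = T(14) + 6*15
       = T(13) + 6*14 + 6*15
       ...
       = T(0) + 6*(1 + 2 + ... + 15)
       = 8 + 6 * 15*16/2
       = 8 + 6 * 120
       = 8 + 720 = 728


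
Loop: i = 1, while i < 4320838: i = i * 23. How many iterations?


i multiplies by 23 each step:
i = 1 -> 23 -> 529 -> 12167 -> 279841 -> 6436343 (stop)
Iterations = ceil(log_23(4320838)) = 5


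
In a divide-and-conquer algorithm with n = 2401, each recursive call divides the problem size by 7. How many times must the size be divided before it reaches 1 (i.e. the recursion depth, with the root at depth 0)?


Number of divisions = log_7(2401)
Sizes: 2401 -> 343 -> 49 -> 7 -> 1 (4 divisions)
Recursion depth = 4


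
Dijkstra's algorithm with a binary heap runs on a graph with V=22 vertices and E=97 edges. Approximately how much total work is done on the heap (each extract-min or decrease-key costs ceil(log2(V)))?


Dijkstra with a binary heap: each vertex is extracted once, each edge may relax once.
Each heap operation costs O(log V).
V + E = 22 + 97 = 119
ceil(log2(22)) = 5 (since 2^4 = 16 < 22 <= 32 = 2^5)
Total heap work = (V+E) * ceil(log2(V)) = 119 * 5 = 595


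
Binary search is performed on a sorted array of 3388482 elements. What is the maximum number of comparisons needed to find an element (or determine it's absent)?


Binary search halves the search space each comparison:
  Step 1: search space = 3388482 -> 1694241
  Step 2: search space = 1694241 -> 847120
  Step 3: search space = 847120 -> 423560
  Step 4: search space = 423560 -> 211780
  Step 5: search space = 211780 -> 105890
  Step 6: search space = 105890 -> 52945
  Step 7: search space = 52945 -> 26472
  Step 8: search space = 26472 -> 13236
  Step 9: search space = 13236 -> 6618
  Step 10: search space = 6618 -> 3309
  Step 11: search space = 3309 -> 1654
  Step 12: search space = 1654 -> 827
  Step 13: search space = 827 -> 413
  Step 14: search space = 413 -> 206
  Step 15: search space = 206 -> 103
  Step 16: search space = 103 -> 51
  Step 17: search space = 51 -> 25
  Step 18: search space = 25 -> 12
  Step 19: search space = 12 -> 6
  Step 20: search space = 6 -> 3
  Step 21: search space = 3 -> 1
  Step 22: search space = 1 (final check)
Maximum comparisons = floor(log2(3388482)) + 1 = 21 + 1 = 22


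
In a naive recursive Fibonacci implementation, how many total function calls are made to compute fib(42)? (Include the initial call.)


Let C(m) = total calls to evaluate fib(m). Then C(0)=C(1)=1, and
C(m) = 1 + C(m-1) + C(m-2) for m >= 2.
Build the table (each entry = 1 + previous two):
  C(0) = 1
  C(1) = 1
  C(2) = 1 + 1 + 1 = 3
  C(3) = 1 + 3 + 1 = 5
  C(4) = 1 + 5 + 3 = 9
  C(5) = 1 + 9 + 5 = 15
  C(6) = 1 + 15 + 9 = 25
  C(7) = 1 + 25 + 15 = 41
  C(8) = 1 + 41 + 25 = 67
  C(9) = 1 + 67 + 41 = 109
  C(10) = 1 + 109 + 67 = 177
  C(11) = 1 + 177 + 109 = 287
  C(12) = 1 + 287 + 177 = 465
  C(13) = 1 + 465 + 287 = 753
  C(14) = 1 + 753 + 465 = 1219
  C(15) = 1 + 1219 + 753 = 1973
  C(16) = 1 + 1973 + 1219 = 3193
  C(17) = 1 + 3193 + 1973 = 5167
  C(18) = 1 + 5167 + 3193 = 8361
  C(19) = 1 + 8361 + 5167 = 13529
  C(20) = 1 + 13529 + 8361 = 21891
  C(21) = 1 + 21891 + 13529 = 35421
  C(22) = 1 + 35421 + 21891 = 57313
  C(23) = 1 + 57313 + 35421 = 92735
  C(24) = 1 + 92735 + 57313 = 150049
  C(25) = 1 + 150049 + 92735 = 242785
  C(26) = 1 + 242785 + 150049 = 392835
  C(27) = 1 + 392835 + 242785 = 635621
  C(28) = 1 + 635621 + 392835 = 1028457
  C(29) = 1 + 1028457 + 635621 = 1664079
  C(30) = 1 + 1664079 + 1028457 = 2692537
  C(31) = 1 + 2692537 + 1664079 = 4356617
  C(32) = 1 + 4356617 + 2692537 = 7049155
  C(33) = 1 + 7049155 + 4356617 = 11405773
  C(34) = 1 + 11405773 + 7049155 = 18454929
  C(35) = 1 + 18454929 + 11405773 = 29860703
  C(36) = 1 + 29860703 + 18454929 = 48315633
  C(37) = 1 + 48315633 + 29860703 = 78176337
  C(38) = 1 + 78176337 + 48315633 = 126491971
  C(39) = 1 + 126491971 + 78176337 = 204668309
  C(40) = 1 + 204668309 + 126491971 = 331160281
  C(41) = 1 + 331160281 + 204668309 = 535828591
  C(42) = 1 + 535828591 + 331160281 = 866988873
Total calls for fib(42) = 866988873


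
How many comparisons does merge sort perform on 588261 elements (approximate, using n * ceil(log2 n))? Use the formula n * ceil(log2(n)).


Recursion depth: ceil(log2(588261)) = 20
Each recursion level merges n = 588261 elements
Total = 588261 * 20 = 11765220


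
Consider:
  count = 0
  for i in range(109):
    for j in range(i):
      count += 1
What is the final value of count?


For each i, the inner loop runs i times:
  i=0: inner runs 0 times
  i=1: inner runs 1 time
  i=2: inner runs 2 times
  i=3: inner runs 3 times
  i=4: inner runs 4 times
  i=5: inner runs 5 times
  i=6: inner runs 6 times
  i=7: inner runs 7 times
  ...
Total = 0 + 1 + 2 + ... + 108 = 109*(109-1)/2 = 5886


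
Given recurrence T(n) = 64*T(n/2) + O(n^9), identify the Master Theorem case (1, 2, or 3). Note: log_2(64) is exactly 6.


Master Theorem parameters: a=64, b=2, c=9
log_b(a) = 6
Compare b^c with a: 2^9 = 512 > 64, so c > log_b(a).
Comparing c=9 vs log_b(a)=6:
9 > 6 => Case 3
Result: T(n) = O(n^9)
Master Theorem case = 3


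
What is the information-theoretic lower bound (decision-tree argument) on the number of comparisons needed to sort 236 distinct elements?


A binary decision tree of height h has at most 2^h leaves and needs at least n! of them, so h >= ceil(log2(n!)).
236! is far too large to multiply out, so use Stirling's series:
  ln(n!) ~ n ln n - n + (1/2) ln(2 pi n) + 1/(12n)  (error below 1/(360 n^3), negligible here)
  ln(236) = 5.4638318
  n ln n = 236 * 5.4638318 = 1289.4643
  (1/2) ln(2 pi * 236) = (1/2) ln(1482.8317) = 3.6509
  1/(12*236) = 0.0004
  ln(236!) ~ 1289.4643 - 236 + 3.6509 + 0.0004 = 1057.1156
Convert to base 2: log2(236!) = 1057.1156 / ln 2 = 1057.1156 / 0.69314718 = 1525.0954
ceil(1525.0954) = 1526


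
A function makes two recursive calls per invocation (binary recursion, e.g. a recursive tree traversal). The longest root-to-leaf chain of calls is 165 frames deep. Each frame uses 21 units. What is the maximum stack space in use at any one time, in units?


Binary recursion: the two calls run one after the other, so only one root-to-leaf chain of frames is on the stack at a time.
Maximum depth (longest chain) = 165 frames
Each frame = 21 units
Max stack space = 165 * 21 = 3465


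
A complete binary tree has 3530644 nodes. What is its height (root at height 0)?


In a complete binary tree, level k holds nodes 2^k .. 2^(k+1)-1 (1-indexed).
Height = floor(log2(n)) = floor(log2(3530644)) = 21
Check: 2^21 = 2097152 <= 3530644 < 4194304 = 2^22


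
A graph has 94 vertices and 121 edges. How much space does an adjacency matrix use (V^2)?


Adjacency matrix: V x V grid of entries
Space = V^2 = 94^2 = 94 * 94 = 8836


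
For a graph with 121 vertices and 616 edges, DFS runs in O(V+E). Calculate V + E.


A full DFS traversal visits each vertex once and examines each edge once.
V = 121
E = 616
Sum = 121 + 616 = 737


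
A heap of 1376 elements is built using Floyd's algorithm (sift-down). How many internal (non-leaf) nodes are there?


Leaf nodes occupy roughly half the array.
Sift-down is called for each internal node, starting from the last one.
Internal nodes = floor(n/2) = floor(1376/2) = 688


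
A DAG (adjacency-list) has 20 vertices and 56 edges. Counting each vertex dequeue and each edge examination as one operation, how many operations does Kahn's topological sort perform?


V = 20 (vertex processing)
E = 56 (edge processing)
V + E = 20 + 56 = 76


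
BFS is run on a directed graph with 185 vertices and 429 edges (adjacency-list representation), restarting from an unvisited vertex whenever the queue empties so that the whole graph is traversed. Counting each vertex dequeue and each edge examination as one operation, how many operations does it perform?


A full BFS traversal dequeues each vertex exactly once and examines each directed edge exactly once.
V = 185 (vertex processing cost)
E = 429 (edge examination cost)
Total operations proportional to V + E = 185 + 429 = 614


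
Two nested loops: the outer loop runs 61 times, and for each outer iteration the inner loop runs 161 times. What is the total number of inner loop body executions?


Outer loop: 61 iterations
Inner loop: 161 iterations per outer iteration
Total = 61 * 161 = 9821


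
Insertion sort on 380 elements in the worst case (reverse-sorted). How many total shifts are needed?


In the worst case (reverse-sorted), each element shifts past all previous:
  Element 1: 1 shifts
  Element 2: 2 shifts
  Element 3: 3 shifts
  Element 4: 4 shifts
  Element 5: 5 shifts
  ...
  Element 379: 379 shifts
Total = 1 + 2 + ... + 379
= 380*(380-1)/2 = 72010


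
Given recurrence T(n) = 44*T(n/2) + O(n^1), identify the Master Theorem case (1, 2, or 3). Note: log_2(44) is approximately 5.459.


Master Theorem parameters: a=44, b=2, c=1
log_b(a) = 5.459
Compare b^c with a: 2^1 = 2 < 44, so c < log_b(a).
Comparing c=1 vs log_b(a)=5.459:
1 < 5.459 => Case 1
Result: T(n) = O(n^(log_2 44)) ~ O(n^5.459)
Master Theorem case = 1


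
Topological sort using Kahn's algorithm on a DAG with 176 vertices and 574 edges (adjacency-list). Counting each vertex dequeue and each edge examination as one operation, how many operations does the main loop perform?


Kahn's algorithm:
  1. Compute in-degrees: O(V + E)
  2. Process queue: each vertex dequeued once (O(V))
     each edge examined once (O(E))
Total = V + E = 176 + 574 = 750


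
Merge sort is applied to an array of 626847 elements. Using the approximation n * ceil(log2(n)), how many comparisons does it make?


Merge sort divides the array into halves recursively.
Number of levels = ceil(log2(626847)) = 20
At each level, approximately n = 626847 comparisons are needed for merging.
Total comparisons ~ n * ceil(log2(n)) = 626847 * 20 = 12536940


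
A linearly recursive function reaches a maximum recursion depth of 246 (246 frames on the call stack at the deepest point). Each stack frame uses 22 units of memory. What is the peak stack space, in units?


Maximum recursion depth = 246 frames
Memory per frame = 22 units
Total stack space = depth * frame_size
= 246 * 22 = 5412


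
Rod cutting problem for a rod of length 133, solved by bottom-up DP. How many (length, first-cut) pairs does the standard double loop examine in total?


For each subproblem length i = 1..133, the inner loop considers i possible first cuts.
Total = 1 + 2 + ... + 133
= 133*(133+1)/2
= 133*134/2 = 8911


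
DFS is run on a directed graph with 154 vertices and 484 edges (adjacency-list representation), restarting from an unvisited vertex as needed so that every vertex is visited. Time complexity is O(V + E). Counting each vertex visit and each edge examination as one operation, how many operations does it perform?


A full DFS traversal processes each vertex exactly once (push/pop on stack).
Each directed edge is examined once.
V = 154, E = 484
V + E = 638


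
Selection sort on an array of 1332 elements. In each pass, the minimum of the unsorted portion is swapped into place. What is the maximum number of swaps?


Selection sort performs one swap per pass:
  Pass 1: find min in positions 0 to 1331, swap with position 0
  Pass 2: find min in positions 1 to 1331, swap with position 1
  Pass 3: find min in positions 2 to 1331, swap with position 2
  Pass 4: find min in positions 3 to 1331, swap with position 3
  Pass 5: find min in positions 4 to 1331, swap with position 4
  ... (1326 more passes)
Total passes (and swaps) = n - 1 = 1332 - 1 = 1331


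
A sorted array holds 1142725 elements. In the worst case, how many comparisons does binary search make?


Halving sequence: 1142725 -> 571362 -> 285681 -> 142840 -> 71420 -> 35710 -> 17855 -> 8927 -> 4463 -> 2231 -> 1115 -> 557 -> 278 -> 139 -> 69 -> 34 -> 17 -> 8 -> 4 -> 2 -> 1
Number of halvings = 20
Max comparisons = 20 + 1 = 21


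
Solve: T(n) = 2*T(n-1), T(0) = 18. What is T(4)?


Unrolling:
T(4) = 2*T(3) = 2^2*T(2) = ... = 2^4*T(0)
= 2^4 * 18
= 16 * 18 = 288


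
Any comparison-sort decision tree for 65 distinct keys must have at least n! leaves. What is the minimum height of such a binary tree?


A binary decision tree of height h has at most 2^h leaves and needs at least n! of them, so h >= ceil(log2(n!)).
65! is far too large to multiply out, so use Stirling's series:
  ln(n!) ~ n ln n - n + (1/2) ln(2 pi n) + 1/(12n)  (error below 1/(360 n^3), negligible here)
  ln(65) = 4.1743873
  n ln n = 65 * 4.1743873 = 271.3352
  (1/2) ln(2 pi * 65) = (1/2) ln(408.4070) = 3.0061
  1/(12*65) = 0.0013
  ln(65!) ~ 271.3352 - 65 + 3.0061 + 0.0013 = 209.3426
Convert to base 2: log2(65!) = 209.3426 / ln 2 = 209.3426 / 0.69314718 = 302.0175
ceil(302.0175) = 303


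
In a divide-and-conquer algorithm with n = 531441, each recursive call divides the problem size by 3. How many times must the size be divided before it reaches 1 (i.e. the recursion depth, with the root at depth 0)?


Number of divisions = log_3(531441)
Sizes: 531441 -> 177147 -> 59049 -> 19683 -> 6561 -> 2187 -> 729 -> 243 -> 81 -> 27 -> 9 -> 3 -> 1 (12 divisions)
Recursion depth = 12


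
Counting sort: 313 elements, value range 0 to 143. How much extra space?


n = 313 (output array)
k = 144 (count array for 144 distinct values)
Extra space = 313 + 144 = 457


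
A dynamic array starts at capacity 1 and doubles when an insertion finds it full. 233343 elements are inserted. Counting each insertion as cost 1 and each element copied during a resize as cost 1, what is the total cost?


n = 233343
Insertion costs: 233343
Resizes copy 1, 2, 4, ... up to the largest power of 2 that is <= n-1 = 233342, i.e. 131072.
Copy costs = 1 + 2 + 4 + 8 + 16 + 32 + 64 + 128 + 256 + 512 + 1024 + 2048 + 4096 + 8192 + 16384 + 32768 + 65536 + 131072 = 262143
Total = 233343 + 262143 = 495486


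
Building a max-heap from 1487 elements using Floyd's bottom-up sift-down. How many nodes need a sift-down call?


In a heap of 1487 elements (0-indexed array):
  Last element index: 1486
  Parent of last element: floor((1486 - 1) / 2) = 742
  Internal nodes: indices 0 to 742
  Count = floor(1487/2) = 743


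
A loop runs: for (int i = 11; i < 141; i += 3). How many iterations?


Loop starts at i = 11, increments by 3, stops when i >= 141.
Number of iterations = ceil((141 - 11) / 3)
= ceil(130 / 3)
= 44


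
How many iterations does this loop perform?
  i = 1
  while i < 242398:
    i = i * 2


The loop variable doubles each iteration:
i = 1 -> 2 -> 4 -> 8 -> 16 -> 32 -> 64 -> 128 -> 256 -> 512 -> 1024 -> 2048 -> 4096 -> 8192 -> 16384 -> 32768 -> 65536 -> 131072 -> 262144 (stop, 262144 >= 242398)
Number of doublings = ceil(log2(242398)) = 18


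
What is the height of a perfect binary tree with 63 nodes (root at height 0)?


A perfect binary tree with 63 nodes:
  63 = 2^6 - 1
  Levels: 0, 1, ..., 5
  Height = 5


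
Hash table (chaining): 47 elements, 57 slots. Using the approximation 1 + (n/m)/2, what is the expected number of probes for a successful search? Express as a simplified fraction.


Computing expected probes:
alpha = 47/57
= 1 + alpha/2
= 1 + 47/(2*57)
= (2*57 + 47) / (2*57)
= 161/114


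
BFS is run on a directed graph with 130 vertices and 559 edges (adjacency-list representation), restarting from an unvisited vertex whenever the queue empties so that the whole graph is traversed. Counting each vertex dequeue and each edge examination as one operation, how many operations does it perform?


A full BFS traversal dequeues each vertex exactly once and examines each directed edge exactly once.
V = 130 (vertex processing cost)
E = 559 (edge examination cost)
Total operations proportional to V + E = 130 + 559 = 689


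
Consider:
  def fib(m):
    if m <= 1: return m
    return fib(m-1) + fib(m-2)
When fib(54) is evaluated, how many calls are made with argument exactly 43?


Let N(m) = number of times fib(m) is called while evaluating fib(54).
N(54) = 1 (the initial call).
N(53) = 1 (only fib(54) calls it).
For 1 <= m <= 52: fib(m) is called by fib(m+1) and fib(m+2), so
  N(m) = N(m+1) + N(m+2).
fib(0) is called only by fib(2), so N(0) = N(2).
Walk down from m=54:
  N(54)=1, N(53)=1, N(52)=2, N(51)=3, N(50)=5, N(49)=8, N(48)=13, N(47)=21, N(46)=34, N(45)=55, N(44)=89, N(43)=144
N(43) = 144


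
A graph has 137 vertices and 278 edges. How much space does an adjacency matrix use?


Adjacency matrix: V x V grid of entries
Space = V^2 = 137^2 = 137 * 137 = 18769


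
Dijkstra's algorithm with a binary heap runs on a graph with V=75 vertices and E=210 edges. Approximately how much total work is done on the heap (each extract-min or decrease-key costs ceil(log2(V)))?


Dijkstra with a binary heap: each vertex is extracted once, each edge may relax once.
Each heap operation costs O(log V).
V + E = 75 + 210 = 285
ceil(log2(75)) = 7 (since 2^6 = 64 < 75 <= 128 = 2^7)
Total heap work = (V+E) * ceil(log2(V)) = 285 * 7 = 1995


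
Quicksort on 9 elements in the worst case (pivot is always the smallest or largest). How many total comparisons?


In the worst case, each partition step picks the worst pivot:
  Partition 1: 8 comparisons (n-1 elements to compare)
  Partition 2: 7 comparisons
  Partition 3: 6 comparisons
  Partition 4: 5 comparisons
  Partition 5: 4 comparisons
  ...
  Last partition: 0 comparisons
Total = (n-1) + (n-2) + ... + 1 + 0 = n*(n-1)/2
= 9*8/2 = 36


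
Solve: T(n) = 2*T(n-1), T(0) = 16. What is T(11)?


Unrolling:
T(11) = 2*T(10) = 2^2*T(9) = ... = 2^11*T(0)
= 2^11 * 16
= 2048 * 16 = 32768


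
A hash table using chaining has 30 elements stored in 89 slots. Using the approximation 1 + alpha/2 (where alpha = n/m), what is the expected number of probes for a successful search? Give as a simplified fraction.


Load factor alpha = n/m = 30/89
Expected probes = 1 + alpha/2 = 1 + 30/(2*89)
= 1 + 30/178
= 178/178 + 30/178
= 208/178
Simplify: 104/89


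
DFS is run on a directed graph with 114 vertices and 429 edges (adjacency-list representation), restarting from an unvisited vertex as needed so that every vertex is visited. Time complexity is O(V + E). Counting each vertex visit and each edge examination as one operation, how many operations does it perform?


A full DFS traversal processes each vertex exactly once (push/pop on stack).
Each directed edge is examined once.
V = 114, E = 429
V + E = 543


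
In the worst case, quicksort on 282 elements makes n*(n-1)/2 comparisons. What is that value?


Sum of comparisons per partition:
281 + 280 + ... + 1 + 0
= 282 * (282 - 1) / 2
= 282 * 281 / 2
= 39621


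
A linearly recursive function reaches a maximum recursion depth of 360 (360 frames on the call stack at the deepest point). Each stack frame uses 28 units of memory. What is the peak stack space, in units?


Maximum recursion depth = 360 frames
Memory per frame = 28 units
Total stack space = depth * frame_size
= 360 * 28 = 10080


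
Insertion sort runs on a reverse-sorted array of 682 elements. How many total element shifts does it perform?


Sum of shifts = 1 + 2 + 3 + ... + 681
= 682 * 681 / 2
= 464442 / 2
= 232221


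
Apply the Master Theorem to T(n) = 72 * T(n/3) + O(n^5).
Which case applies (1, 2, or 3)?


The Master Theorem: T(n) = a*T(n/b) + O(n^c)
  a = 72, b = 3, c = 5
log_b(a) = log_3(72) ~ 3.893
Compare b^c with a: 3^5 = 243 > 72, so c > log_b(a).
Since c > log_b(a), Case 3 applies.
T(n) = O(n^5)
Master Theorem case = 3


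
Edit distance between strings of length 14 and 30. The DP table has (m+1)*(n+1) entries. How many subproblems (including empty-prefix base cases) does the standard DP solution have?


The table includes base cases (empty prefixes).
Rows: (m+1) = 15
Columns: (n+1) = 31
Total = 15 * 31 = 465


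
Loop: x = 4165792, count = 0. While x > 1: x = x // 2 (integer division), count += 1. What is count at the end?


The variable x halves each step:
x = 4165792 -> 2082896 -> 1041448 -> 520724 -> 260362 -> 130181 -> 65090 -> 32545 -> 16272 -> 8136 -> 4068 -> 2034 -> 1017 -> 508 -> 254 -> 127 -> 63 -> 31 -> 15 -> 7 -> 3 -> 1
Number of halvings = floor(log2(4165792)) = 21


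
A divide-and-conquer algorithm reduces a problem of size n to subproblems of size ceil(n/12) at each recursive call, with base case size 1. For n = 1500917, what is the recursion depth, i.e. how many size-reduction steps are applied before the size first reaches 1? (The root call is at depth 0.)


Each step divides the size by 12 (rounding up); after k steps the size is ceil(n/12^k), which equals 1 exactly when 12^k >= n.
So the depth is the smallest k with 12^k >= 1500917, i.e. ceil(log_12(1500917)).
12^5 = 248832 < 1500917 <= 2985984 = 12^6
Recursion depth = 6


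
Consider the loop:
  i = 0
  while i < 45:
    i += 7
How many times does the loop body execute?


Starting at i = 0, each iteration adds 7.
Iterations until i >= 45:
  Iteration 1: i = 0 -> i = 7
  Iteration 2: i = 7 -> i = 14
  Iteration 3: i = 14 -> i = 21
  Iteration 4: i = 21 -> i = 28
  Iteration 5: i = 28 -> i = 35
  Iteration 6: i = 35 -> i = 42
  Iteration 7: i = 42 -> i = 49
Total iterations = ceil(45/7) = 7


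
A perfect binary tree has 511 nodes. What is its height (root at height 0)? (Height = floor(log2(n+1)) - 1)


For a perfect binary tree of height h: n = 2^(h+1) - 1, so h = log2(n+1) - 1.
  n + 1 = 512 = 2^9
  log2(512) = 9
  height = 9 - 1 = 8


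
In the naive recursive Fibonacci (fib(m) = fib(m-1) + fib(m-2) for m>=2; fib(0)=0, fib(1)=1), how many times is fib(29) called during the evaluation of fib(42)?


Let N(m) = number of times fib(m) is called while evaluating fib(42).
N(42) = 1 (the initial call).
N(41) = 1 (only fib(42) calls it).
For 1 <= m <= 40: fib(m) is called by fib(m+1) and fib(m+2), so
  N(m) = N(m+1) + N(m+2).
fib(0) is called only by fib(2), so N(0) = N(2).
Walk down from m=42:
  N(42)=1, N(41)=1, N(40)=2, N(39)=3, N(38)=5, N(37)=8, N(36)=13, N(35)=21, N(34)=34, N(33)=55, N(32)=89, N(31)=144, N(30)=233, N(29)=377
N(29) = 377


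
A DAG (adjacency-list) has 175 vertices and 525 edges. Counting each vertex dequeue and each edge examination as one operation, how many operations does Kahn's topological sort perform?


V = 175 (vertex processing)
E = 525 (edge processing)
V + E = 175 + 525 = 700


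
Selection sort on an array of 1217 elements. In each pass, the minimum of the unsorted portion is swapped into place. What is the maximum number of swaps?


Selection sort performs one swap per pass:
  Pass 1: find min in positions 0 to 1216, swap with position 0
  Pass 2: find min in positions 1 to 1216, swap with position 1
  Pass 3: find min in positions 2 to 1216, swap with position 2
  Pass 4: find min in positions 3 to 1216, swap with position 3
  Pass 5: find min in positions 4 to 1216, swap with position 4
  ... (1211 more passes)
Total passes (and swaps) = n - 1 = 1217 - 1 = 1216


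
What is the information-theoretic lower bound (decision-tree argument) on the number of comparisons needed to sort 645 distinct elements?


A binary decision tree of height h has at most 2^h leaves and needs at least n! of them, so h >= ceil(log2(n!)).
645! is far too large to multiply out, so use Stirling's series:
  ln(n!) ~ n ln n - n + (1/2) ln(2 pi n) + 1/(12n)  (error below 1/(360 n^3), negligible here)
  ln(645) = 6.4692503
  n ln n = 645 * 6.4692503 = 4172.6664
  (1/2) ln(2 pi * 645) = (1/2) ln(4052.6545) = 4.1536
  1/(12*645) = 0.0001
  ln(645!) ~ 4172.6664 - 645 + 4.1536 + 0.0001 = 3531.8201
Convert to base 2: log2(645!) = 3531.8201 / ln 2 = 3531.8201 / 0.69314718 = 5095.3393
ceil(5095.3393) = 5096


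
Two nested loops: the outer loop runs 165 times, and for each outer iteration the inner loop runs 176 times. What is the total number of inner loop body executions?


Outer loop: 165 iterations
Inner loop: 176 iterations per outer iteration
Total = 165 * 176 = 29040


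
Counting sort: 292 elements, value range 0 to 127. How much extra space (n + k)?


n = 292 (output array)
k = 128 (count array for 128 distinct values)
Extra space = 292 + 128 = 420


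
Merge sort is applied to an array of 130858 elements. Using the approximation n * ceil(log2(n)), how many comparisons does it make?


Merge sort divides the array into halves recursively.
Number of levels = ceil(log2(130858)) = 17
At each level, approximately n = 130858 comparisons are needed for merging.
Total comparisons ~ n * ceil(log2(n)) = 130858 * 17 = 2224586


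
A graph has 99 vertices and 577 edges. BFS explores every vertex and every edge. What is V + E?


A full BFS traversal dequeues each vertex once and examines each edge once.
Vertex visits: 99
Edge visits: 577
V + E = 99 + 577 = 676


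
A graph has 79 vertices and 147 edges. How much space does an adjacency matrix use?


Adjacency matrix: V x V grid of entries
Space = V^2 = 79^2 = 79 * 79 = 6241


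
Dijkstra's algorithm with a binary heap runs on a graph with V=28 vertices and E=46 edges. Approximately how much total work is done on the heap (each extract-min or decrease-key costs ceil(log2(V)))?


Dijkstra with a binary heap: each vertex is extracted once, each edge may relax once.
Each heap operation costs O(log V).
V + E = 28 + 46 = 74
ceil(log2(28)) = 5 (since 2^4 = 16 < 28 <= 32 = 2^5)
Total heap work = (V+E) * ceil(log2(V)) = 74 * 5 = 370


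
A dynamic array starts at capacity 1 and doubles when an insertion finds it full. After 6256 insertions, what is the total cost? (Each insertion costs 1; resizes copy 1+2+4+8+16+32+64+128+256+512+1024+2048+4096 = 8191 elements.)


Insertion cost: 6256 (one per element)
Resizes occur just before inserting elements 2, 3, 5, 9, ...
Elements copied at each resize: 1 + 2 + 4 + 8 + 16 + 32 + 64 + 128 + 256 + 512 + 1024 + 2048 + 4096
Sum of copies = 8191 (geometric series: 2^k - 1)
Total = 6256 + 8191 = 14447


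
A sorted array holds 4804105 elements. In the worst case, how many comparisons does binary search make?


Halving sequence: 4804105 -> 2402052 -> 1201026 -> 600513 -> 300256 -> 150128 -> 75064 -> 37532 -> 18766 -> 9383 -> 4691 -> 2345 -> 1172 -> 586 -> 293 -> 146 -> 73 -> 36 -> 18 -> 9 -> 4 -> 2 -> 1
Number of halvings = 22
Max comparisons = 22 + 1 = 23


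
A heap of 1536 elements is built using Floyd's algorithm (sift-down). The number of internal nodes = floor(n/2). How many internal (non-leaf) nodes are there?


Leaf nodes occupy roughly half the array.
Sift-down is called for each internal node, starting from the last one.
Internal nodes = floor(n/2) = floor(1536/2) = 768


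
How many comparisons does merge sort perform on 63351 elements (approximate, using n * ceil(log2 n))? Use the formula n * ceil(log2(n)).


Recursion depth: ceil(log2(63351)) = 16
Each recursion level merges n = 63351 elements
Total = 63351 * 16 = 1013616


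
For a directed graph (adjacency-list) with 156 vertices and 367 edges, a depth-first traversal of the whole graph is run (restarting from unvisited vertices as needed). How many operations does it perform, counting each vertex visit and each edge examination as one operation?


A full DFS traversal visits each vertex once and examines each edge once.
V = 156
E = 367
Sum = 156 + 367 = 523


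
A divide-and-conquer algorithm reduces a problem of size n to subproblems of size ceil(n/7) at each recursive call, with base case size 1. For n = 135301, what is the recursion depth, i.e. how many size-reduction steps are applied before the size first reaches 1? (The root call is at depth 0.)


Each step divides the size by 7 (rounding up); after k steps the size is ceil(n/7^k), which equals 1 exactly when 7^k >= n.
So the depth is the smallest k with 7^k >= 135301, i.e. ceil(log_7(135301)).
7^6 = 117649 < 135301 <= 823543 = 7^7
Recursion depth = 7


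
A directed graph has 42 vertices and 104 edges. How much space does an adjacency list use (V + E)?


Adjacency list: one list head per vertex + one entry per edge
Vertex heads: 42
Edge entries: 104
Total = 42 + 104 = 146


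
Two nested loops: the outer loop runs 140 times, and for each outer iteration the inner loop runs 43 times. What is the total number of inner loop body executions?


Outer loop: 140 iterations
Inner loop: 43 iterations per outer iteration
Total = 140 * 43 = 6020


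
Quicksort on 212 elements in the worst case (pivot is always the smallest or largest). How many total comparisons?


In the worst case, each partition step picks the worst pivot:
  Partition 1: 211 comparisons (n-1 elements to compare)
  Partition 2: 210 comparisons
  Partition 3: 209 comparisons
  Partition 4: 208 comparisons
  Partition 5: 207 comparisons
  ...
  Last partition: 0 comparisons
Total = (n-1) + (n-2) + ... + 1 + 0 = n*(n-1)/2
= 212*211/2 = 22366


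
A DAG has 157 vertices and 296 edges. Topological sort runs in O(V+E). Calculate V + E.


V = 157 (vertex processing)
E = 296 (edge processing)
V + E = 157 + 296 = 453


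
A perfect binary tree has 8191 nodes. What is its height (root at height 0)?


For a perfect binary tree of height h: n = 2^(h+1) - 1, so h = log2(n+1) - 1.
  n + 1 = 8192 = 2^13
  log2(8192) = 13
  height = 13 - 1 = 12


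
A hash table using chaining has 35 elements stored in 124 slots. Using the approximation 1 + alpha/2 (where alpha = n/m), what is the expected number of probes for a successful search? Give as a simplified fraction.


Load factor alpha = n/m = 35/124
Expected probes = 1 + alpha/2 = 1 + 35/(2*124)
= 1 + 35/248
= 248/248 + 35/248
= 283/248


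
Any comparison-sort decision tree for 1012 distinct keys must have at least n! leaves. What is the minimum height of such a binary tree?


A binary decision tree of height h has at most 2^h leaves and needs at least n! of them, so h >= ceil(log2(n!)).
1012! is far too large to multiply out, so use Stirling's series:
  ln(n!) ~ n ln n - n + (1/2) ln(2 pi n) + 1/(12n)  (error below 1/(360 n^3), negligible here)
  ln(1012) = 6.9196838
  n ln n = 1012 * 6.9196838 = 7002.7200
  (1/2) ln(2 pi * 1012) = (1/2) ln(6358.5835) = 4.3788
  1/(12*1012) = 0.0001
  ln(1012!) ~ 7002.7200 - 1012 + 4.3788 + 0.0001 = 5995.0989
Convert to base 2: log2(1012!) = 5995.0989 / ln 2 = 5995.0989 / 0.69314718 = 8649.0995
ceil(8649.0995) = 8650


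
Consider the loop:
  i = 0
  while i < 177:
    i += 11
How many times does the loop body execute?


Starting at i = 0, each iteration adds 11.
Iterations until i >= 177:
  Iteration 1: i = 0 -> i = 11
  Iteration 2: i = 11 -> i = 22
  Iteration 3: i = 22 -> i = 33
  Iteration 4: i = 33 -> i = 44
  Iteration 5: i = 44 -> i = 55
  Iteration 6: i = 55 -> i = 66
  Iteration 7: i = 66 -> i = 77
  Iteration 8: i = 77 -> i = 88
  ... continuing ...
Total iterations = ceil(177/11) = 17


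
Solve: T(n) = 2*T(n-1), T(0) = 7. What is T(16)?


Unrolling:
T(16) = 2*T(15) = 2^2*T(14) = ... = 2^16*T(0)
= 2^16 * 7
= 65536 * 7 = 458752


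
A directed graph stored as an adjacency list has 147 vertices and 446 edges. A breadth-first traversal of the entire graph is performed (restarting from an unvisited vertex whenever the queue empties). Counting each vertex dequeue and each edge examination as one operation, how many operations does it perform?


A full BFS traversal dequeues each vertex once and examines each edge once.
Vertex visits: 147
Edge visits: 446
V + E = 147 + 446 = 593


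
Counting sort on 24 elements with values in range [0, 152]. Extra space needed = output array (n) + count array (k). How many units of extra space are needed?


Output array size: 24 (to store sorted result)
Count array size: 153 (one slot per possible value, range 0 to 152)
Total extra space = 24 + 153 = 177


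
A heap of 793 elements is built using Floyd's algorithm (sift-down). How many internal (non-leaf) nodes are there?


Leaf nodes occupy roughly half the array.
Sift-down is called for each internal node, starting from the last one.
Internal nodes = floor(n/2) = floor(793/2) = 396


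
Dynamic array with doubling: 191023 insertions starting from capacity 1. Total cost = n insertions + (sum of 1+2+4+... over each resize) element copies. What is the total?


n = 191023
Insertion costs: 191023
Resizes copy 1, 2, 4, ... up to the largest power of 2 that is <= n-1 = 191022, i.e. 131072.
Copy costs = 1 + 2 + 4 + 8 + 16 + 32 + 64 + 128 + 256 + 512 + 1024 + 2048 + 4096 + 8192 + 16384 + 32768 + 65536 + 131072 = 262143
Total = 191023 + 262143 = 453166


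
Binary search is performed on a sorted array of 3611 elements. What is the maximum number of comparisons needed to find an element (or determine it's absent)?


Binary search halves the search space each comparison:
  Step 1: search space = 3611 -> 1805
  Step 2: search space = 1805 -> 902
  Step 3: search space = 902 -> 451
  Step 4: search space = 451 -> 225
  Step 5: search space = 225 -> 112
  Step 6: search space = 112 -> 56
  Step 7: search space = 56 -> 28
  Step 8: search space = 28 -> 14
  Step 9: search space = 14 -> 7
  Step 10: search space = 7 -> 3
  Step 11: search space = 3 -> 1
  Step 12: search space = 1 (final check)
Maximum comparisons = floor(log2(3611)) + 1 = 11 + 1 = 12


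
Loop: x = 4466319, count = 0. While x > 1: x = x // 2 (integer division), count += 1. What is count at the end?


The variable x halves each step:
x = 4466319 -> 2233159 -> 1116579 -> 558289 -> 279144 -> 139572 -> 69786 -> 34893 -> 17446 -> 8723 -> 4361 -> 2180 -> 1090 -> 545 -> 272 -> 136 -> 68 -> 34 -> 17 -> 8 -> 4 -> 2 -> 1
Number of halvings = floor(log2(4466319)) = 22


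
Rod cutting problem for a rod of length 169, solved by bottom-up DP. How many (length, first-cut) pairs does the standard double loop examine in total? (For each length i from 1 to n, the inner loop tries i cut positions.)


For each subproblem length i = 1..169, the inner loop considers i possible first cuts.
Total = 1 + 2 + ... + 169
= 169*(169+1)/2
= 169*170/2 = 14365


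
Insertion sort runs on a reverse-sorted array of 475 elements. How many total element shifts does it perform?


Sum of shifts = 1 + 2 + 3 + ... + 474
= 475 * 474 / 2
= 225150 / 2
= 112575


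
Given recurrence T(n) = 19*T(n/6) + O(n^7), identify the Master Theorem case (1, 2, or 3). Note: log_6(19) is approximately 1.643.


Master Theorem parameters: a=19, b=6, c=7
log_b(a) = 1.643
Compare b^c with a: 6^7 = 279936 > 19, so c > log_b(a).
Comparing c=7 vs log_b(a)=1.643:
7 > 1.643 => Case 3
Result: T(n) = O(n^7)
Master Theorem case = 3


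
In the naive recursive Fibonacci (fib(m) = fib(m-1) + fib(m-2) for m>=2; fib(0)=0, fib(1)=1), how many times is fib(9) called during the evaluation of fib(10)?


Let N(m) = number of times fib(m) is called while evaluating fib(10).
N(10) = 1 (the initial call).
N(9) = 1 (only fib(10) calls it).
For 1 <= m <= 8: fib(m) is called by fib(m+1) and fib(m+2), so
  N(m) = N(m+1) + N(m+2).
fib(0) is called only by fib(2), so N(0) = N(2).
Walk down from m=10:
  N(10)=1, N(9)=1
N(9) = 1


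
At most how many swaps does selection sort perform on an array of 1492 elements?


Each of the 1491 passes places one element in its final position.
Pass 1: swap minimum into position 0
Pass 2: swap minimum of remaining into position 1
...
Pass 1491: last two elements, one swap
Maximum swaps = 1492 - 1 = 1491


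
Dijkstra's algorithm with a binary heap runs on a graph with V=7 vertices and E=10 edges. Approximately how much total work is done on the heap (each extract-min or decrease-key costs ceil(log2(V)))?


Dijkstra with a binary heap: each vertex is extracted once, each edge may relax once.
Each heap operation costs O(log V).
V + E = 7 + 10 = 17
ceil(log2(7)) = 3 (since 2^2 = 4 < 7 <= 8 = 2^3)
Total heap work = (V+E) * ceil(log2(V)) = 17 * 3 = 51


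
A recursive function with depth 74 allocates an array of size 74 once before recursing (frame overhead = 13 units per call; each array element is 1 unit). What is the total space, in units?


Array allocation: 74 units (allocated once)
Stack frames: 74 deep * 13 per frame = 962 units
Total = 74 + 962 = 1036


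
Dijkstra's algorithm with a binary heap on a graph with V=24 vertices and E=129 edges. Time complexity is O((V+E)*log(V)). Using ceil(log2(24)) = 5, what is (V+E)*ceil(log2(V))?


Dijkstra with a binary heap: each vertex is extracted once, each edge may relax once.
Each heap operation costs O(log V).
V + E = 24 + 129 = 153
ceil(log2(24)) = 5 (since 2^4 = 16 < 24 <= 32 = 2^5)
Total heap work = (V+E) * ceil(log2(V)) = 153 * 5 = 765


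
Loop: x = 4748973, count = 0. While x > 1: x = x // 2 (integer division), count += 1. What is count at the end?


The variable x halves each step:
x = 4748973 -> 2374486 -> 1187243 -> 593621 -> 296810 -> 148405 -> 74202 -> 37101 -> 18550 -> 9275 -> 4637 -> 2318 -> 1159 -> 579 -> 289 -> 144 -> 72 -> 36 -> 18 -> 9 -> 4 -> 2 -> 1
Number of halvings = floor(log2(4748973)) = 22


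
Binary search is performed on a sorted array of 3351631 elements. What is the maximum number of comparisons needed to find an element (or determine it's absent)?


Binary search halves the search space each comparison:
  Step 1: search space = 3351631 -> 1675815
  Step 2: search space = 1675815 -> 837907
  Step 3: search space = 837907 -> 418953
  Step 4: search space = 418953 -> 209476
  Step 5: search space = 209476 -> 104738
  Step 6: search space = 104738 -> 52369
  Step 7: search space = 52369 -> 26184
  Step 8: search space = 26184 -> 13092
  Step 9: search space = 13092 -> 6546
  Step 10: search space = 6546 -> 3273
  Step 11: search space = 3273 -> 1636
  Step 12: search space = 1636 -> 818
  Step 13: search space = 818 -> 409
  Step 14: search space = 409 -> 204
  Step 15: search space = 204 -> 102
  Step 16: search space = 102 -> 51
  Step 17: search space = 51 -> 25
  Step 18: search space = 25 -> 12
  Step 19: search space = 12 -> 6
  Step 20: search space = 6 -> 3
  Step 21: search space = 3 -> 1
  Step 22: search space = 1 (final check)
Maximum comparisons = floor(log2(3351631)) + 1 = 21 + 1 = 22


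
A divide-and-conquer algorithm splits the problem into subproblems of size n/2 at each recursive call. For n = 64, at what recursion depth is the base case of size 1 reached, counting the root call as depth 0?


At each depth, the problem size is divided by 2:
  Depth 0: problem size = 64
  Depth 1: problem size = 32
  Depth 2: problem size = 16
  Depth 3: problem size = 8
  Depth 4: problem size = 4
  Depth 5: problem size = 2
  Depth 6: problem size = 1 (base case)
The base case is reached at depth log_2(64) = 6 (the tree has 7 levels counting depth 0, but the depth asked for is 6).
Recursion depth = 6


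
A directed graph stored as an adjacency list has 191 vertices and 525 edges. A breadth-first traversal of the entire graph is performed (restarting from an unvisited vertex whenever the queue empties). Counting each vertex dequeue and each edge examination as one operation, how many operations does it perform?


A full BFS traversal dequeues each vertex once and examines each edge once.
Vertex visits: 191
Edge visits: 525
V + E = 191 + 525 = 716


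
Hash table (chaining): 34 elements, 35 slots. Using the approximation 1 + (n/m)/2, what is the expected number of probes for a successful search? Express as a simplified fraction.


Computing expected probes:
alpha = 34/35
= 1 + alpha/2
= 1 + 34/(2*35)
= (2*35 + 34) / (2*35)
= 104/70 = 52/35
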